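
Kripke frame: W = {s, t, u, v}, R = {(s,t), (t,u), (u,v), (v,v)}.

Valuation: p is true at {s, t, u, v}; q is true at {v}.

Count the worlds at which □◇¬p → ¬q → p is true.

s: □◇¬p is F, ¬q → p is T. ✓
t: □◇¬p is F, ¬q → p is T. ✓
u: □◇¬p is F, ¬q → p is T. ✓
v: □◇¬p is F, ¬q → p is T. ✓
Satisfying worlds: {s, t, u, v}.

4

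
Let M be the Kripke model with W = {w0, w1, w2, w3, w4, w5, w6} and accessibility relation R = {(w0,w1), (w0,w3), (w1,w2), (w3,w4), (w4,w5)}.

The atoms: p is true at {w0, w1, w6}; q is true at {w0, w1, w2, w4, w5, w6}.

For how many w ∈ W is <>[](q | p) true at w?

w0: successors {w1, w3}; [](q | p) there: w1:T, w3:T. ✓
w1: successors {w2}; [](q | p) there: w2:T. ✓
w2: no successors, so <>[](q | p) fails. ✗
w3: successors {w4}; [](q | p) there: w4:T. ✓
w4: successors {w5}; [](q | p) there: w5:T. ✓
w5: no successors, so <>[](q | p) fails. ✗
w6: no successors, so <>[](q | p) fails. ✗
Satisfying worlds: {w0, w1, w3, w4}.

4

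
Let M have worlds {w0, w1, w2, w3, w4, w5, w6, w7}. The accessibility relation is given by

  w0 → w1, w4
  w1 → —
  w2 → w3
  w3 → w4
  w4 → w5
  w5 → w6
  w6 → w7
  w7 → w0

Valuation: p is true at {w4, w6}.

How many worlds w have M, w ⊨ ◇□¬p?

4

w0: successors {w1, w4}; □¬p there: w1:T, w4:T. ✓
w1: no successors, so ◇□¬p fails. ✗
w2: successors {w3}; □¬p there: w3:F. ✗
w3: successors {w4}; □¬p there: w4:T. ✓
w4: successors {w5}; □¬p there: w5:F. ✗
w5: successors {w6}; □¬p there: w6:T. ✓
w6: successors {w7}; □¬p there: w7:T. ✓
w7: successors {w0}; □¬p there: w0:F. ✗
Satisfying worlds: {w0, w3, w5, w6}.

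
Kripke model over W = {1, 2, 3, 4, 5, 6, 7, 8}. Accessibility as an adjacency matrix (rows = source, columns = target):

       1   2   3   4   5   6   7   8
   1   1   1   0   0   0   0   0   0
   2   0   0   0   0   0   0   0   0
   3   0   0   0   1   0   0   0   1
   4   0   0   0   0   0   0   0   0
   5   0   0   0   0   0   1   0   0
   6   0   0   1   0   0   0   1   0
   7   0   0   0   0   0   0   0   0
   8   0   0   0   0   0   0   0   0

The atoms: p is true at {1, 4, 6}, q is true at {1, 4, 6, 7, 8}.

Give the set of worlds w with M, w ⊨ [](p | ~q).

1: successors {1, 2}; p | ~q there: 1:T, 2:T. ✓
2: no successors, so [](p | ~q) holds vacuously. ✓
3: successors {4, 8}; p | ~q there: 4:T, 8:F. ✗
4: no successors, so [](p | ~q) holds vacuously. ✓
5: successors {6}; p | ~q there: 6:T. ✓
6: successors {3, 7}; p | ~q there: 3:T, 7:F. ✗
7: no successors, so [](p | ~q) holds vacuously. ✓
8: no successors, so [](p | ~q) holds vacuously. ✓

{1, 2, 4, 5, 7, 8}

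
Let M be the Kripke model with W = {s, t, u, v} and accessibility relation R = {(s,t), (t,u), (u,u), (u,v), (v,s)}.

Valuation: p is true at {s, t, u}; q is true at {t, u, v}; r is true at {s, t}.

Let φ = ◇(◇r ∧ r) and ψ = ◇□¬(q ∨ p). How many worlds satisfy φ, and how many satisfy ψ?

For ◇(◇r ∧ r):
s: successors {t}; ◇r ∧ r there: t:F. ✗
t: successors {u}; ◇r ∧ r there: u:F. ✗
u: successors {u, v}; ◇r ∧ r there: u:F, v:F. ✗
v: successors {s}; ◇r ∧ r there: s:T. ✓
— 1 world.
For ◇□¬(q ∨ p):
s: successors {t}; □¬(q ∨ p) there: t:F. ✗
t: successors {u}; □¬(q ∨ p) there: u:F. ✗
u: successors {u, v}; □¬(q ∨ p) there: u:F, v:F. ✗
v: successors {s}; □¬(q ∨ p) there: s:F. ✗
— 0 worlds.

1 and 0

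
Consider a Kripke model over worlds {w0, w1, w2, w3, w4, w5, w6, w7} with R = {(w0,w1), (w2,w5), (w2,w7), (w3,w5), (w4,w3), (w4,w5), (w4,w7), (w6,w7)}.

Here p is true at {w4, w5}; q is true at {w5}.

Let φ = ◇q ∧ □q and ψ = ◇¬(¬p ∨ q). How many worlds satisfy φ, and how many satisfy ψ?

1 and 0

For ◇q ∧ □q:
w0: ◇q is F, □q is F. ✗
w1: ◇q is F, □q is T. ✗
w2: ◇q is T, □q is F. ✗
w3: ◇q is T, □q is T. ✓
w4: ◇q is T, □q is F. ✗
w5: ◇q is F, □q is T. ✗
w6: ◇q is F, □q is F. ✗
w7: ◇q is F, □q is T. ✗
— 1 world.
For ◇¬(¬p ∨ q):
w0: successors {w1}; ¬(¬p ∨ q) there: w1:F. ✗
w1: no successors, so ◇¬(¬p ∨ q) fails. ✗
w2: successors {w5, w7}; ¬(¬p ∨ q) there: w5:F, w7:F. ✗
w3: successors {w5}; ¬(¬p ∨ q) there: w5:F. ✗
w4: successors {w3, w5, w7}; ¬(¬p ∨ q) there: w3:F, w5:F, w7:F. ✗
w5: no successors, so ◇¬(¬p ∨ q) fails. ✗
w6: successors {w7}; ¬(¬p ∨ q) there: w7:F. ✗
w7: no successors, so ◇¬(¬p ∨ q) fails. ✗
— 0 worlds.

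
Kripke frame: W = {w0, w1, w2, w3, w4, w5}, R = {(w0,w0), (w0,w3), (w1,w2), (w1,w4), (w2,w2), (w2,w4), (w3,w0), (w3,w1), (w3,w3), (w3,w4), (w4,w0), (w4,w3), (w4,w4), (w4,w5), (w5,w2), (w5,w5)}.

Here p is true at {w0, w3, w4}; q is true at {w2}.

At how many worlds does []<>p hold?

w0: successors {w0, w3}; <>p there: w0:T, w3:T. ✓
w1: successors {w2, w4}; <>p there: w2:T, w4:T. ✓
w2: successors {w2, w4}; <>p there: w2:T, w4:T. ✓
w3: successors {w0, w1, w3, w4}; <>p there: w0:T, w1:T, w3:T, w4:T. ✓
w4: successors {w0, w3, w4, w5}; <>p there: w0:T, w3:T, w4:T, w5:F. ✗
w5: successors {w2, w5}; <>p there: w2:T, w5:F. ✗
Satisfying worlds: {w0, w1, w2, w3}.

4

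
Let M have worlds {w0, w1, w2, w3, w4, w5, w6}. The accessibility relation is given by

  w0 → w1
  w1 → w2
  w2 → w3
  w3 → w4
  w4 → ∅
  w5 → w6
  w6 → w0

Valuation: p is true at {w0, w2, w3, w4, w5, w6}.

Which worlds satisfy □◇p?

w0: successors {w1}; ◇p there: w1:T. ✓
w1: successors {w2}; ◇p there: w2:T. ✓
w2: successors {w3}; ◇p there: w3:T. ✓
w3: successors {w4}; ◇p there: w4:F. ✗
w4: no successors, so □◇p holds vacuously. ✓
w5: successors {w6}; ◇p there: w6:T. ✓
w6: successors {w0}; ◇p there: w0:F. ✗

{w0, w1, w2, w4, w5}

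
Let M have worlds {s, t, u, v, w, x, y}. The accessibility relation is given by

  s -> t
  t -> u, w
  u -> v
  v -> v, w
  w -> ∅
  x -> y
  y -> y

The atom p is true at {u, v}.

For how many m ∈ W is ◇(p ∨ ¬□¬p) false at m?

s: successors {t}; p ∨ ¬□¬p there: t:T. ✓
t: successors {u, w}; p ∨ ¬□¬p there: u:T, w:F. ✓
u: successors {v}; p ∨ ¬□¬p there: v:T. ✓
v: successors {v, w}; p ∨ ¬□¬p there: v:T, w:F. ✓
w: no successors, so ◇(p ∨ ¬□¬p) fails. ✗
x: successors {y}; p ∨ ¬□¬p there: y:F. ✗
y: successors {y}; p ∨ ¬□¬p there: y:F. ✗
Satisfying worlds: {s, t, u, v}.
So ◇(p ∨ ¬□¬p) fails at the other 3 worlds.

3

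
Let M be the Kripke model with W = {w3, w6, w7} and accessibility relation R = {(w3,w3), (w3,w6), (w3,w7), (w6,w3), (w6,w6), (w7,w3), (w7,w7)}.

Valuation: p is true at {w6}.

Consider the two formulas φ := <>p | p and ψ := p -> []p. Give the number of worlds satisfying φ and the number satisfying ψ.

2 and 2

For <>p | p:
w3: <>p is T, p is F. ✓
w6: <>p is T, p is T. ✓
w7: <>p is F, p is F. ✗
— 2 worlds.
For p -> []p:
w3: p is F, []p is F. ✓
w6: p is T, []p is F. ✗
w7: p is F, []p is F. ✓
— 2 worlds.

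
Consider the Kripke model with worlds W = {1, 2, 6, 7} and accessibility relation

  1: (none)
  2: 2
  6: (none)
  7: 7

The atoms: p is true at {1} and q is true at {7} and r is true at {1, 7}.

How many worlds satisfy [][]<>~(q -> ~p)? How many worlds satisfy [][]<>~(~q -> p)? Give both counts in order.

For [][]<>~(q -> ~p):
1: no successors, so [][]<>~(q -> ~p) holds vacuously. ✓
2: successors {2}; []<>~(q -> ~p) there: 2:F. ✗
6: no successors, so [][]<>~(q -> ~p) holds vacuously. ✓
7: successors {7}; []<>~(q -> ~p) there: 7:F. ✗
— 2 worlds.
For [][]<>~(~q -> p):
1: no successors, so [][]<>~(~q -> p) holds vacuously. ✓
2: successors {2}; []<>~(~q -> p) there: 2:T. ✓
6: no successors, so [][]<>~(~q -> p) holds vacuously. ✓
7: successors {7}; []<>~(~q -> p) there: 7:F. ✗
— 3 worlds.

2 and 3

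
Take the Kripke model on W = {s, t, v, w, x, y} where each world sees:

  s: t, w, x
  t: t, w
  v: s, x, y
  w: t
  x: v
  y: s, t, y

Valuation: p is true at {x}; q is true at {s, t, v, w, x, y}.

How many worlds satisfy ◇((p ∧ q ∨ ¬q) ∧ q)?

2

s: successors {t, w, x}; (p ∧ q ∨ ¬q) ∧ q there: t:F, w:F, x:T. ✓
t: successors {t, w}; (p ∧ q ∨ ¬q) ∧ q there: t:F, w:F. ✗
v: successors {s, x, y}; (p ∧ q ∨ ¬q) ∧ q there: s:F, x:T, y:F. ✓
w: successors {t}; (p ∧ q ∨ ¬q) ∧ q there: t:F. ✗
x: successors {v}; (p ∧ q ∨ ¬q) ∧ q there: v:F. ✗
y: successors {s, t, y}; (p ∧ q ∨ ¬q) ∧ q there: s:F, t:F, y:F. ✗
Satisfying worlds: {s, v}.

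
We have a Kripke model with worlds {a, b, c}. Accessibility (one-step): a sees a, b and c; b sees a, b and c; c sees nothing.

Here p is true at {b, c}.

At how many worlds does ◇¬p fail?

a: successors {a, b, c}; ¬p there: a:T, b:F, c:F. ✓
b: successors {a, b, c}; ¬p there: a:T, b:F, c:F. ✓
c: no successors, so ◇¬p fails. ✗
Satisfying worlds: {a, b}.
So ◇¬p fails at the other 1 world.

1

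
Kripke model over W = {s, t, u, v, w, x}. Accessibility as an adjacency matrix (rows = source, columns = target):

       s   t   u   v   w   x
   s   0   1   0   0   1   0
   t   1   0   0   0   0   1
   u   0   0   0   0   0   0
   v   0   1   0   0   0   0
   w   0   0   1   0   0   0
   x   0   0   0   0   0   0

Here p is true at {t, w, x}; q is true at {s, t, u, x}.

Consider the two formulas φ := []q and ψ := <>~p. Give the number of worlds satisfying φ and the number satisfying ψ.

For []q:
s: successors {t, w}; q there: t:T, w:F. ✗
t: successors {s, x}; q there: s:T, x:T. ✓
u: no successors, so []q holds vacuously. ✓
v: successors {t}; q there: t:T. ✓
w: successors {u}; q there: u:T. ✓
x: no successors, so []q holds vacuously. ✓
— 5 worlds.
For <>~p:
s: successors {t, w}; ~p there: t:F, w:F. ✗
t: successors {s, x}; ~p there: s:T, x:F. ✓
u: no successors, so <>~p fails. ✗
v: successors {t}; ~p there: t:F. ✗
w: successors {u}; ~p there: u:T. ✓
x: no successors, so <>~p fails. ✗
— 2 worlds.

5 and 2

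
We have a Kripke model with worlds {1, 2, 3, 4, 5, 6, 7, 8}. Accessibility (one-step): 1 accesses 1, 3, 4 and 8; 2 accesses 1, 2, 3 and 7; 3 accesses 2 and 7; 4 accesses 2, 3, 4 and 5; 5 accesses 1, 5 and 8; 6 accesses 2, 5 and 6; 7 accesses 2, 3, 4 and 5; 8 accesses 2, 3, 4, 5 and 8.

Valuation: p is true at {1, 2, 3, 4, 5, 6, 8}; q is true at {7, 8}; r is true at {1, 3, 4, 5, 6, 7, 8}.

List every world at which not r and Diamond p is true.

{2}

1: not r is F, Diamond p is T. ✗
2: not r is T, Diamond p is T. ✓
3: not r is F, Diamond p is T. ✗
4: not r is F, Diamond p is T. ✗
5: not r is F, Diamond p is T. ✗
6: not r is F, Diamond p is T. ✗
7: not r is F, Diamond p is T. ✗
8: not r is F, Diamond p is T. ✗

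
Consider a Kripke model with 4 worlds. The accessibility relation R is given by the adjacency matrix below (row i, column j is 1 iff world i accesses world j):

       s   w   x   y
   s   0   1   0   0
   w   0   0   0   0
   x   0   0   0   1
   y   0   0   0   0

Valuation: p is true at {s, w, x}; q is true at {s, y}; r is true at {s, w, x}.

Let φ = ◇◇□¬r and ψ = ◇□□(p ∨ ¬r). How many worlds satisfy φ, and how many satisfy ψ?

0 and 2

For ◇◇□¬r:
s: successors {w}; ◇□¬r there: w:F. ✗
w: no successors, so ◇◇□¬r fails. ✗
x: successors {y}; ◇□¬r there: y:F. ✗
y: no successors, so ◇◇□¬r fails. ✗
— 0 worlds.
For ◇□□(p ∨ ¬r):
s: successors {w}; □□(p ∨ ¬r) there: w:T. ✓
w: no successors, so ◇□□(p ∨ ¬r) fails. ✗
x: successors {y}; □□(p ∨ ¬r) there: y:T. ✓
y: no successors, so ◇□□(p ∨ ¬r) fails. ✗
— 2 worlds.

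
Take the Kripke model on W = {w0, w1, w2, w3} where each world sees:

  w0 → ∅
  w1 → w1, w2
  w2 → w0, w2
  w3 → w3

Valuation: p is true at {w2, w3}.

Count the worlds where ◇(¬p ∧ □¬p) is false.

w0: no successors, so ◇(¬p ∧ □¬p) fails. ✗
w1: successors {w1, w2}; ¬p ∧ □¬p there: w1:F, w2:F. ✗
w2: successors {w0, w2}; ¬p ∧ □¬p there: w0:T, w2:F. ✓
w3: successors {w3}; ¬p ∧ □¬p there: w3:F. ✗
Satisfying worlds: {w2}.
So ◇(¬p ∧ □¬p) fails at the other 3 worlds.

3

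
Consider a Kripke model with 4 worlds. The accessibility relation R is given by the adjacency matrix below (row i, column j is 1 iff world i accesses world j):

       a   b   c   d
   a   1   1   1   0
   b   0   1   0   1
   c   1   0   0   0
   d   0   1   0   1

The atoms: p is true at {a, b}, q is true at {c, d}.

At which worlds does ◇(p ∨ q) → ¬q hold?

a: ◇(p ∨ q) is T, ¬q is T. ✓
b: ◇(p ∨ q) is T, ¬q is T. ✓
c: ◇(p ∨ q) is T, ¬q is F. ✗
d: ◇(p ∨ q) is T, ¬q is F. ✗

{a, b}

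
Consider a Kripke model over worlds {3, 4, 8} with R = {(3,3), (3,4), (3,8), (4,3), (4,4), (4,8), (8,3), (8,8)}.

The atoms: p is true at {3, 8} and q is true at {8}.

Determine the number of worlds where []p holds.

1

3: successors {3, 4, 8}; p there: 3:T, 4:F, 8:T. ✗
4: successors {3, 4, 8}; p there: 3:T, 4:F, 8:T. ✗
8: successors {3, 8}; p there: 3:T, 8:T. ✓
Satisfying worlds: {8}.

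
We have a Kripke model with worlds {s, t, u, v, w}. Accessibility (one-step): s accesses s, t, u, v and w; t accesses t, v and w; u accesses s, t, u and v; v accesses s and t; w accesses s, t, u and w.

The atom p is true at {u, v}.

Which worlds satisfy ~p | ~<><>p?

s: ~p is T, ~<><>p is F. ✓
t: ~p is T, ~<><>p is F. ✓
u: ~p is F, ~<><>p is F. ✗
v: ~p is F, ~<><>p is F. ✗
w: ~p is T, ~<><>p is F. ✓

{s, t, w}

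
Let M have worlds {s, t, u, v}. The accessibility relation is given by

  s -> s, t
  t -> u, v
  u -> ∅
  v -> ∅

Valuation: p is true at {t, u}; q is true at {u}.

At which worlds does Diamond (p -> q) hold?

{s, t}

s: successors {s, t}; p -> q there: s:T, t:F. ✓
t: successors {u, v}; p -> q there: u:T, v:T. ✓
u: no successors, so Diamond (p -> q) fails. ✗
v: no successors, so Diamond (p -> q) fails. ✗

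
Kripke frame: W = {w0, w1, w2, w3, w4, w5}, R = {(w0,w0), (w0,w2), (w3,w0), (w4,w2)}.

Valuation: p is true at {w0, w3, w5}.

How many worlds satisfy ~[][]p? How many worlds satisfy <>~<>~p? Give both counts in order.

For ~[][]p:
w0: [][]p is F. ✓
w1: [][]p is T. ✗
w2: [][]p is T. ✗
w3: [][]p is F. ✓
w4: [][]p is T. ✗
w5: [][]p is T. ✗
— 2 worlds.
For <>~<>~p:
w0: successors {w0, w2}; ~<>~p there: w0:F, w2:T. ✓
w1: no successors, so <>~<>~p fails. ✗
w2: no successors, so <>~<>~p fails. ✗
w3: successors {w0}; ~<>~p there: w0:F. ✗
w4: successors {w2}; ~<>~p there: w2:T. ✓
w5: no successors, so <>~<>~p fails. ✗
— 2 worlds.

2 and 2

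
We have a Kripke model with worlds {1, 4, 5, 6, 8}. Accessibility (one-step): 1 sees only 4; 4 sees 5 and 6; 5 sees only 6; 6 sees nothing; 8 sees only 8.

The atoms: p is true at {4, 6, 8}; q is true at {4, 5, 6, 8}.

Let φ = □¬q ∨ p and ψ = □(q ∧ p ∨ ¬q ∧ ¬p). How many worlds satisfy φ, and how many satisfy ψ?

For □¬q ∨ p:
1: □¬q is F, p is F. ✗
4: □¬q is F, p is T. ✓
5: □¬q is F, p is F. ✗
6: □¬q is T, p is T. ✓
8: □¬q is F, p is T. ✓
— 3 worlds.
For □(q ∧ p ∨ ¬q ∧ ¬p):
1: successors {4}; q ∧ p ∨ ¬q ∧ ¬p there: 4:T. ✓
4: successors {5, 6}; q ∧ p ∨ ¬q ∧ ¬p there: 5:F, 6:T. ✗
5: successors {6}; q ∧ p ∨ ¬q ∧ ¬p there: 6:T. ✓
6: no successors, so □(q ∧ p ∨ ¬q ∧ ¬p) holds vacuously. ✓
8: successors {8}; q ∧ p ∨ ¬q ∧ ¬p there: 8:T. ✓
— 4 worlds.

3 and 4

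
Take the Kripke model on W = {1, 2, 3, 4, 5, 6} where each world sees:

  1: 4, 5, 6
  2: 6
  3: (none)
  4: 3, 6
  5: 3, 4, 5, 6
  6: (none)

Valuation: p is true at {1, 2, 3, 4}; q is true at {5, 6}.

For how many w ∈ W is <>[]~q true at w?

1: successors {4, 5, 6}; []~q there: 4:F, 5:F, 6:T. ✓
2: successors {6}; []~q there: 6:T. ✓
3: no successors, so <>[]~q fails. ✗
4: successors {3, 6}; []~q there: 3:T, 6:T. ✓
5: successors {3, 4, 5, 6}; []~q there: 3:T, 4:F, 5:F, 6:T. ✓
6: no successors, so <>[]~q fails. ✗
Satisfying worlds: {1, 2, 4, 5}.

4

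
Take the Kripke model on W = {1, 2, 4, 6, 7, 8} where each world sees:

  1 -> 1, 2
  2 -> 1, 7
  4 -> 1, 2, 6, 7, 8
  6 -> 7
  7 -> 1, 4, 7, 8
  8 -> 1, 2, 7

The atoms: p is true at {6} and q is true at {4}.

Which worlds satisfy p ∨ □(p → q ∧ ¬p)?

{1, 2, 6, 7, 8}

1: p is F, □(p → q ∧ ¬p) is T. ✓
2: p is F, □(p → q ∧ ¬p) is T. ✓
4: p is F, □(p → q ∧ ¬p) is F. ✗
6: p is T, □(p → q ∧ ¬p) is T. ✓
7: p is F, □(p → q ∧ ¬p) is T. ✓
8: p is F, □(p → q ∧ ¬p) is T. ✓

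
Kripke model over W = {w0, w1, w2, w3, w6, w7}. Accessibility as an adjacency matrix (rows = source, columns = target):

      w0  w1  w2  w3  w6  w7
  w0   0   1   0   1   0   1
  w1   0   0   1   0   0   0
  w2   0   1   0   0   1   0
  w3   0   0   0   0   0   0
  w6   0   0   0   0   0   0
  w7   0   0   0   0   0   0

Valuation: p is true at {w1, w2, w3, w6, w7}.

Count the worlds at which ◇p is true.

w0: successors {w1, w3, w7}; p there: w1:T, w3:T, w7:T. ✓
w1: successors {w2}; p there: w2:T. ✓
w2: successors {w1, w6}; p there: w1:T, w6:T. ✓
w3: no successors, so ◇p fails. ✗
w6: no successors, so ◇p fails. ✗
w7: no successors, so ◇p fails. ✗
Satisfying worlds: {w0, w1, w2}.

3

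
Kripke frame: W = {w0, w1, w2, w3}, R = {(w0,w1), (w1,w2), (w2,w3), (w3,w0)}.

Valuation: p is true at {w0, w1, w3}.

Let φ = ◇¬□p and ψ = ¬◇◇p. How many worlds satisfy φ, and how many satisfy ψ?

For ◇¬□p:
w0: successors {w1}; ¬□p there: w1:T. ✓
w1: successors {w2}; ¬□p there: w2:F. ✗
w2: successors {w3}; ¬□p there: w3:F. ✗
w3: successors {w0}; ¬□p there: w0:F. ✗
— 1 world.
For ¬◇◇p:
w0: ◇◇p is F. ✓
w1: ◇◇p is T. ✗
w2: ◇◇p is T. ✗
w3: ◇◇p is T. ✗
— 1 world.

1 and 1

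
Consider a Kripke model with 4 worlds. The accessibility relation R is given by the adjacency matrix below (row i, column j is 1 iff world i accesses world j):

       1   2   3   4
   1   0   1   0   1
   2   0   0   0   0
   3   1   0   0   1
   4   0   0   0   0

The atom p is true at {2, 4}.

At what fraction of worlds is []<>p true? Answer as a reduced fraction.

1: successors {2, 4}; <>p there: 2:F, 4:F. ✗
2: no successors, so []<>p holds vacuously. ✓
3: successors {1, 4}; <>p there: 1:T, 4:F. ✗
4: no successors, so []<>p holds vacuously. ✓
That's 2 of 4 worlds, so 2/4 = 1/2.

1/2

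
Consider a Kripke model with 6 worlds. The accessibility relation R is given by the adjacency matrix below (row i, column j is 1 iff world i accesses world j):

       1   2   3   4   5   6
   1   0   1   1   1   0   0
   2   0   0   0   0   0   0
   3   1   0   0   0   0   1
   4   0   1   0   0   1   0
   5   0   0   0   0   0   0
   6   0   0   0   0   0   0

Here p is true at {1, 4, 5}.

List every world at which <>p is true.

{1, 3, 4}

1: successors {2, 3, 4}; p there: 2:F, 3:F, 4:T. ✓
2: no successors, so <>p fails. ✗
3: successors {1, 6}; p there: 1:T, 6:F. ✓
4: successors {2, 5}; p there: 2:F, 5:T. ✓
5: no successors, so <>p fails. ✗
6: no successors, so <>p fails. ✗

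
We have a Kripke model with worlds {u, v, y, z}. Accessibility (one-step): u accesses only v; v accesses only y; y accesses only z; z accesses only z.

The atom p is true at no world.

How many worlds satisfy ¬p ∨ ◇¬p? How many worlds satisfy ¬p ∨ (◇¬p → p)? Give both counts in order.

For ¬p ∨ ◇¬p:
u: ¬p is T, ◇¬p is T. ✓
v: ¬p is T, ◇¬p is T. ✓
y: ¬p is T, ◇¬p is T. ✓
z: ¬p is T, ◇¬p is T. ✓
— 4 worlds.
For ¬p ∨ (◇¬p → p):
u: ¬p is T, ◇¬p → p is F. ✓
v: ¬p is T, ◇¬p → p is F. ✓
y: ¬p is T, ◇¬p → p is F. ✓
z: ¬p is T, ◇¬p → p is F. ✓
— 4 worlds.

4 and 4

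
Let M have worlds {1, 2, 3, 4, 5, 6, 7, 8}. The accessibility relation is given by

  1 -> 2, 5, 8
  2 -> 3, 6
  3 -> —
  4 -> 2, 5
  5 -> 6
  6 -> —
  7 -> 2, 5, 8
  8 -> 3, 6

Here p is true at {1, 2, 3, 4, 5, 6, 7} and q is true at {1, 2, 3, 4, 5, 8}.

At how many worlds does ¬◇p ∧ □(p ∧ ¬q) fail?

6

1: ¬◇p is F, □(p ∧ ¬q) is F. ✗
2: ¬◇p is F, □(p ∧ ¬q) is F. ✗
3: ¬◇p is T, □(p ∧ ¬q) is T. ✓
4: ¬◇p is F, □(p ∧ ¬q) is F. ✗
5: ¬◇p is F, □(p ∧ ¬q) is T. ✗
6: ¬◇p is T, □(p ∧ ¬q) is T. ✓
7: ¬◇p is F, □(p ∧ ¬q) is F. ✗
8: ¬◇p is F, □(p ∧ ¬q) is F. ✗
Satisfying worlds: {3, 6}.
So ¬◇p ∧ □(p ∧ ¬q) fails at the other 6 worlds.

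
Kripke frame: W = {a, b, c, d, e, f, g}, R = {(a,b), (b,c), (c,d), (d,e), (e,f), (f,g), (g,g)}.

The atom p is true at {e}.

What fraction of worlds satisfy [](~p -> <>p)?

2/7

a: successors {b}; ~p -> <>p there: b:F. ✗
b: successors {c}; ~p -> <>p there: c:F. ✗
c: successors {d}; ~p -> <>p there: d:T. ✓
d: successors {e}; ~p -> <>p there: e:T. ✓
e: successors {f}; ~p -> <>p there: f:F. ✗
f: successors {g}; ~p -> <>p there: g:F. ✗
g: successors {g}; ~p -> <>p there: g:F. ✗
That's 2 of 7 worlds, so 2/7.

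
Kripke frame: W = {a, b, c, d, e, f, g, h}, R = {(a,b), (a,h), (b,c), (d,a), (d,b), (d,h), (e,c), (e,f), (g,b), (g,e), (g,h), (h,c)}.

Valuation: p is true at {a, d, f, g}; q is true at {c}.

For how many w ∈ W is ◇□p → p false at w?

3

a: ◇□p is F, p is T. ✓
b: ◇□p is T, p is F. ✗
c: ◇□p is F, p is F. ✓
d: ◇□p is F, p is T. ✓
e: ◇□p is T, p is F. ✗
f: ◇□p is F, p is T. ✓
g: ◇□p is F, p is T. ✓
h: ◇□p is T, p is F. ✗
Satisfying worlds: {a, c, d, f, g}.
So ◇□p → p fails at the other 3 worlds.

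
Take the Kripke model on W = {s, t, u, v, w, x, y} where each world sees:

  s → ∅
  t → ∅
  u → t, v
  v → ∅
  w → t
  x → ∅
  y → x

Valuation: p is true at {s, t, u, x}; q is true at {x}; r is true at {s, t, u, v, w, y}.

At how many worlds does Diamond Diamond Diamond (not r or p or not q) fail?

7

s: no successors, so Diamond Diamond Diamond (not r or p or not q) fails. ✗
t: no successors, so Diamond Diamond Diamond (not r or p or not q) fails. ✗
u: successors {t, v}; Diamond Diamond (not r or p or not q) there: t:F, v:F. ✗
v: no successors, so Diamond Diamond Diamond (not r or p or not q) fails. ✗
w: successors {t}; Diamond Diamond (not r or p or not q) there: t:F. ✗
x: no successors, so Diamond Diamond Diamond (not r or p or not q) fails. ✗
y: successors {x}; Diamond Diamond (not r or p or not q) there: x:F. ✗
Satisfying worlds: ∅.
So Diamond Diamond Diamond (not r or p or not q) fails at the other 7 worlds.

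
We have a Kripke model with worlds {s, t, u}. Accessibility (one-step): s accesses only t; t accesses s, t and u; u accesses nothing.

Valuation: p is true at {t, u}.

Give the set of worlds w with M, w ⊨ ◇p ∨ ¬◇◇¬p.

{s, t, u}

s: ◇p is T, ¬◇◇¬p is F. ✓
t: ◇p is T, ¬◇◇¬p is F. ✓
u: ◇p is F, ¬◇◇¬p is T. ✓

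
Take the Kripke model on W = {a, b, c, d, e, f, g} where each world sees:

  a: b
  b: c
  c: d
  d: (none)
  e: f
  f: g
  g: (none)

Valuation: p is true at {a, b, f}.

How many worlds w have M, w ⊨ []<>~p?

5

a: successors {b}; <>~p there: b:T. ✓
b: successors {c}; <>~p there: c:T. ✓
c: successors {d}; <>~p there: d:F. ✗
d: no successors, so []<>~p holds vacuously. ✓
e: successors {f}; <>~p there: f:T. ✓
f: successors {g}; <>~p there: g:F. ✗
g: no successors, so []<>~p holds vacuously. ✓
Satisfying worlds: {a, b, d, e, g}.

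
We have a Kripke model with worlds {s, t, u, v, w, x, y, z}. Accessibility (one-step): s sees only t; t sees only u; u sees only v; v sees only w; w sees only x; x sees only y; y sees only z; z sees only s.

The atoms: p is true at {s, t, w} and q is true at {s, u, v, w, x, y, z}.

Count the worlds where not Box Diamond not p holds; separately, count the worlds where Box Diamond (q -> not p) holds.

For not Box Diamond not p:
s: Box Diamond not p is T. ✗
t: Box Diamond not p is T. ✗
u: Box Diamond not p is F. ✓
v: Box Diamond not p is T. ✗
w: Box Diamond not p is T. ✗
x: Box Diamond not p is T. ✗
y: Box Diamond not p is F. ✓
z: Box Diamond not p is F. ✓
— 3 worlds.
For Box Diamond (q -> not p):
s: successors {t}; Diamond (q -> not p) there: t:T. ✓
t: successors {u}; Diamond (q -> not p) there: u:T. ✓
u: successors {v}; Diamond (q -> not p) there: v:F. ✗
v: successors {w}; Diamond (q -> not p) there: w:T. ✓
w: successors {x}; Diamond (q -> not p) there: x:T. ✓
x: successors {y}; Diamond (q -> not p) there: y:T. ✓
y: successors {z}; Diamond (q -> not p) there: z:F. ✗
z: successors {s}; Diamond (q -> not p) there: s:T. ✓
— 6 worlds.

3 and 6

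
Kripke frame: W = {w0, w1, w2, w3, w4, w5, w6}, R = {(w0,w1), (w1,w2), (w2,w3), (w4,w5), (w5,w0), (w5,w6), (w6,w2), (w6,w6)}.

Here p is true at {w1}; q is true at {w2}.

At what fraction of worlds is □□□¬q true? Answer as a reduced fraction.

w0: successors {w1}; □□¬q there: w1:T. ✓
w1: successors {w2}; □□¬q there: w2:T. ✓
w2: successors {w3}; □□¬q there: w3:T. ✓
w3: no successors, so □□□¬q holds vacuously. ✓
w4: successors {w5}; □□¬q there: w5:F. ✗
w5: successors {w0, w6}; □□¬q there: w0:F, w6:F. ✗
w6: successors {w2, w6}; □□¬q there: w2:T, w6:F. ✗
That's 4 of 7 worlds, so 4/7.

4/7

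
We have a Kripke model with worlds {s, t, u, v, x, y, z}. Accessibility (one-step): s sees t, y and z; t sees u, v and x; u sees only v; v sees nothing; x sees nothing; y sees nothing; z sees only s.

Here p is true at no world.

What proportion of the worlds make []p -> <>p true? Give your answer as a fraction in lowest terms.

s: []p is F, <>p is F. ✓
t: []p is F, <>p is F. ✓
u: []p is F, <>p is F. ✓
v: []p is T, <>p is F. ✗
x: []p is T, <>p is F. ✗
y: []p is T, <>p is F. ✗
z: []p is F, <>p is F. ✓
That's 4 of 7 worlds, so 4/7.

4/7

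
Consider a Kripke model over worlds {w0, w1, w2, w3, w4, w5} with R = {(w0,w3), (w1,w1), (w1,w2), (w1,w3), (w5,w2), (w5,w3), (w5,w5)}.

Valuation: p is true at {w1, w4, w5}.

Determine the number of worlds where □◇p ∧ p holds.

w0: □◇p is F, p is F. ✗
w1: □◇p is F, p is T. ✗
w2: □◇p is T, p is F. ✗
w3: □◇p is T, p is F. ✗
w4: □◇p is T, p is T. ✓
w5: □◇p is F, p is T. ✗
Satisfying worlds: {w4}.

1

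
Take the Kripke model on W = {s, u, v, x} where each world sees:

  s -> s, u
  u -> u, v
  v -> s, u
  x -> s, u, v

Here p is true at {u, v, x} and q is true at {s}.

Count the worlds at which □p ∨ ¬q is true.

s: □p is F, ¬q is F. ✗
u: □p is T, ¬q is T. ✓
v: □p is F, ¬q is T. ✓
x: □p is F, ¬q is T. ✓
Satisfying worlds: {u, v, x}.

3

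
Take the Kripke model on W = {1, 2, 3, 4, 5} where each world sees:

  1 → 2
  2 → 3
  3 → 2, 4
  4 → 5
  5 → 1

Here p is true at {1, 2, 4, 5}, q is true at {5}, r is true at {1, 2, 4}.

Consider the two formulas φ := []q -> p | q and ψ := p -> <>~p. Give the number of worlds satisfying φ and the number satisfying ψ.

For []q -> p | q:
1: []q is F, p | q is T. ✓
2: []q is F, p | q is T. ✓
3: []q is F, p | q is F. ✓
4: []q is T, p | q is T. ✓
5: []q is F, p | q is T. ✓
— 5 worlds.
For p -> <>~p:
1: p is T, <>~p is F. ✗
2: p is T, <>~p is T. ✓
3: p is F, <>~p is F. ✓
4: p is T, <>~p is F. ✗
5: p is T, <>~p is F. ✗
— 2 worlds.

5 and 2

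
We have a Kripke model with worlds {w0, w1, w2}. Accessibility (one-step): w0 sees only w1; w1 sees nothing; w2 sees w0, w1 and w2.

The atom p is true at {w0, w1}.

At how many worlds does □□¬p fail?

w0: successors {w1}; □¬p there: w1:T. ✓
w1: no successors, so □□¬p holds vacuously. ✓
w2: successors {w0, w1, w2}; □¬p there: w0:F, w1:T, w2:F. ✗
Satisfying worlds: {w0, w1}.
So □□¬p fails at the other 1 world.

1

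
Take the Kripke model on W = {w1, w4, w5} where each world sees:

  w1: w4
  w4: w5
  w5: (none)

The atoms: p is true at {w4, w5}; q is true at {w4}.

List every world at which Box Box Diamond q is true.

w1: successors {w4}; Box Diamond q there: w4:F. ✗
w4: successors {w5}; Box Diamond q there: w5:T. ✓
w5: no successors, so Box Box Diamond q holds vacuously. ✓

{w4, w5}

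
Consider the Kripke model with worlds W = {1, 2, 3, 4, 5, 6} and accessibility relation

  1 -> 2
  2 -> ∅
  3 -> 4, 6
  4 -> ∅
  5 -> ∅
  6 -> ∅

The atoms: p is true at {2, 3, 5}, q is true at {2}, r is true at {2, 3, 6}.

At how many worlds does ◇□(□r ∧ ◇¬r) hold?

2

1: successors {2}; □(□r ∧ ◇¬r) there: 2:T. ✓
2: no successors, so ◇□(□r ∧ ◇¬r) fails. ✗
3: successors {4, 6}; □(□r ∧ ◇¬r) there: 4:T, 6:T. ✓
4: no successors, so ◇□(□r ∧ ◇¬r) fails. ✗
5: no successors, so ◇□(□r ∧ ◇¬r) fails. ✗
6: no successors, so ◇□(□r ∧ ◇¬r) fails. ✗
Satisfying worlds: {1, 3}.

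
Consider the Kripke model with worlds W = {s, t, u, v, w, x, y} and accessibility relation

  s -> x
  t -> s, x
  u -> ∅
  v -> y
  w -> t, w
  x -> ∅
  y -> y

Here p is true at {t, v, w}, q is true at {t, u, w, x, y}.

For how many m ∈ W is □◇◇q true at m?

s: successors {x}; ◇◇q there: x:F. ✗
t: successors {s, x}; ◇◇q there: s:F, x:F. ✗
u: no successors, so □◇◇q holds vacuously. ✓
v: successors {y}; ◇◇q there: y:T. ✓
w: successors {t, w}; ◇◇q there: t:T, w:T. ✓
x: no successors, so □◇◇q holds vacuously. ✓
y: successors {y}; ◇◇q there: y:T. ✓
Satisfying worlds: {u, v, w, x, y}.

5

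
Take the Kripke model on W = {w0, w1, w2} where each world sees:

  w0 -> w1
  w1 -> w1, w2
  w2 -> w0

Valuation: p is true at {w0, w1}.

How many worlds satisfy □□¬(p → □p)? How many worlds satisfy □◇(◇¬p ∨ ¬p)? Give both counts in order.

For □□¬(p → □p):
w0: successors {w1}; □¬(p → □p) there: w1:F. ✗
w1: successors {w1, w2}; □¬(p → □p) there: w1:F, w2:F. ✗
w2: successors {w0}; □¬(p → □p) there: w0:T. ✓
— 1 world.
For □◇(◇¬p ∨ ¬p):
w0: successors {w1}; ◇(◇¬p ∨ ¬p) there: w1:T. ✓
w1: successors {w1, w2}; ◇(◇¬p ∨ ¬p) there: w1:T, w2:F. ✗
w2: successors {w0}; ◇(◇¬p ∨ ¬p) there: w0:T. ✓
— 2 worlds.

1 and 2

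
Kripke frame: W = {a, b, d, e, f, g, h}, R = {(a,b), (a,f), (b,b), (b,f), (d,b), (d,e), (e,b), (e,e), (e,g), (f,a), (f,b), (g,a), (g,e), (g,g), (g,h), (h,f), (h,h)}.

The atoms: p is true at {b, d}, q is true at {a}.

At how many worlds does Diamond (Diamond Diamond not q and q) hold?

a: successors {b, f}; Diamond Diamond not q and q there: b:F, f:F. ✗
b: successors {b, f}; Diamond Diamond not q and q there: b:F, f:F. ✗
d: successors {b, e}; Diamond Diamond not q and q there: b:F, e:F. ✗
e: successors {b, e, g}; Diamond Diamond not q and q there: b:F, e:F, g:F. ✗
f: successors {a, b}; Diamond Diamond not q and q there: a:T, b:F. ✓
g: successors {a, e, g, h}; Diamond Diamond not q and q there: a:T, e:F, g:F, h:F. ✓
h: successors {f, h}; Diamond Diamond not q and q there: f:F, h:F. ✗
Satisfying worlds: {f, g}.

2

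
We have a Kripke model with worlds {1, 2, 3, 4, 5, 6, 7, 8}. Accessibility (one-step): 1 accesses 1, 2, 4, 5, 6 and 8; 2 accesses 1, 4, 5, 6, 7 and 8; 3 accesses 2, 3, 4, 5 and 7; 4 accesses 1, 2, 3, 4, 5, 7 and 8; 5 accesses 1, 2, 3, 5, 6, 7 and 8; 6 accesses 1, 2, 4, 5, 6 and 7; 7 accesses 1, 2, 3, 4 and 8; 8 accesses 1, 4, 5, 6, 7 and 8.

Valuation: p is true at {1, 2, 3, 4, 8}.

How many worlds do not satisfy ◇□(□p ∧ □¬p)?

8

1: successors {1, 2, 4, 5, 6, 8}; □(□p ∧ □¬p) there: 1:F, 2:F, 4:F, 5:F, 6:F, 8:F. ✗
2: successors {1, 4, 5, 6, 7, 8}; □(□p ∧ □¬p) there: 1:F, 4:F, 5:F, 6:F, 7:F, 8:F. ✗
3: successors {2, 3, 4, 5, 7}; □(□p ∧ □¬p) there: 2:F, 3:F, 4:F, 5:F, 7:F. ✗
4: successors {1, 2, 3, 4, 5, 7, 8}; □(□p ∧ □¬p) there: 1:F, 2:F, 3:F, 4:F, 5:F, 7:F, 8:F. ✗
5: successors {1, 2, 3, 5, 6, 7, 8}; □(□p ∧ □¬p) there: 1:F, 2:F, 3:F, 5:F, 6:F, 7:F, 8:F. ✗
6: successors {1, 2, 4, 5, 6, 7}; □(□p ∧ □¬p) there: 1:F, 2:F, 4:F, 5:F, 6:F, 7:F. ✗
7: successors {1, 2, 3, 4, 8}; □(□p ∧ □¬p) there: 1:F, 2:F, 3:F, 4:F, 8:F. ✗
8: successors {1, 4, 5, 6, 7, 8}; □(□p ∧ □¬p) there: 1:F, 4:F, 5:F, 6:F, 7:F, 8:F. ✗
Satisfying worlds: ∅.
So ◇□(□p ∧ □¬p) fails at the other 8 worlds.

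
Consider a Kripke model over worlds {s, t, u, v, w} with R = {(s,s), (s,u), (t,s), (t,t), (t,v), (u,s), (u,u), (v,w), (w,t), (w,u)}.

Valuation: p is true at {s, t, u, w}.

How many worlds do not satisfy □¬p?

s: successors {s, u}; ¬p there: s:F, u:F. ✗
t: successors {s, t, v}; ¬p there: s:F, t:F, v:T. ✗
u: successors {s, u}; ¬p there: s:F, u:F. ✗
v: successors {w}; ¬p there: w:F. ✗
w: successors {t, u}; ¬p there: t:F, u:F. ✗
Satisfying worlds: ∅.
So □¬p fails at the other 5 worlds.

5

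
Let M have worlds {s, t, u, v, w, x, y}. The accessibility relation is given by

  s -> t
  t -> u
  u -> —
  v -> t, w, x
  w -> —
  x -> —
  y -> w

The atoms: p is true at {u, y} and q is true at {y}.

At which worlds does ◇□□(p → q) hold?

s: successors {t}; □□(p → q) there: t:T. ✓
t: successors {u}; □□(p → q) there: u:T. ✓
u: no successors, so ◇□□(p → q) fails. ✗
v: successors {t, w, x}; □□(p → q) there: t:T, w:T, x:T. ✓
w: no successors, so ◇□□(p → q) fails. ✗
x: no successors, so ◇□□(p → q) fails. ✗
y: successors {w}; □□(p → q) there: w:T. ✓

{s, t, v, y}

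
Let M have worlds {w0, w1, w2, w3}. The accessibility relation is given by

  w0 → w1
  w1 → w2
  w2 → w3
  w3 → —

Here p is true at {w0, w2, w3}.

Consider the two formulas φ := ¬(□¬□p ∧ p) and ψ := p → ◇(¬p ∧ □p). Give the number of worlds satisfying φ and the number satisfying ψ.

For ¬(□¬□p ∧ p):
w0: □¬□p ∧ p is F. ✓
w1: □¬□p ∧ p is F. ✓
w2: □¬□p ∧ p is F. ✓
w3: □¬□p ∧ p is T. ✗
— 3 worlds.
For p → ◇(¬p ∧ □p):
w0: p is T, ◇(¬p ∧ □p) is T. ✓
w1: p is F, ◇(¬p ∧ □p) is F. ✓
w2: p is T, ◇(¬p ∧ □p) is F. ✗
w3: p is T, ◇(¬p ∧ □p) is F. ✗
— 2 worlds.

3 and 2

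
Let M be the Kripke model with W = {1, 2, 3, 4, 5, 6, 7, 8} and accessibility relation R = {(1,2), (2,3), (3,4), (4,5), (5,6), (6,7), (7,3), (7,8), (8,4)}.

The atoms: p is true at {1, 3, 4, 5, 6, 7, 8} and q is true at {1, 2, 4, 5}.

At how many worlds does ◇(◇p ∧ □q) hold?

1: successors {2}; ◇p ∧ □q there: 2:F. ✗
2: successors {3}; ◇p ∧ □q there: 3:T. ✓
3: successors {4}; ◇p ∧ □q there: 4:T. ✓
4: successors {5}; ◇p ∧ □q there: 5:F. ✗
5: successors {6}; ◇p ∧ □q there: 6:F. ✗
6: successors {7}; ◇p ∧ □q there: 7:F. ✗
7: successors {3, 8}; ◇p ∧ □q there: 3:T, 8:T. ✓
8: successors {4}; ◇p ∧ □q there: 4:T. ✓
Satisfying worlds: {2, 3, 7, 8}.

4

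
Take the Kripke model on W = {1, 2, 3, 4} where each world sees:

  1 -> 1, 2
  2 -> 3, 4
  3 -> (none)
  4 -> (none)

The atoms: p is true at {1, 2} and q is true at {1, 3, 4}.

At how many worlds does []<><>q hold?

1: successors {1, 2}; <><>q there: 1:T, 2:F. ✗
2: successors {3, 4}; <><>q there: 3:F, 4:F. ✗
3: no successors, so []<><>q holds vacuously. ✓
4: no successors, so []<><>q holds vacuously. ✓
Satisfying worlds: {3, 4}.

2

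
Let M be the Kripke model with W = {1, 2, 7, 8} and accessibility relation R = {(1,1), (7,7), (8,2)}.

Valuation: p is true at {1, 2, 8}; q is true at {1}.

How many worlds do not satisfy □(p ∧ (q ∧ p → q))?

1: successors {1}; p ∧ (q ∧ p → q) there: 1:T. ✓
2: no successors, so □(p ∧ (q ∧ p → q)) holds vacuously. ✓
7: successors {7}; p ∧ (q ∧ p → q) there: 7:F. ✗
8: successors {2}; p ∧ (q ∧ p → q) there: 2:T. ✓
Satisfying worlds: {1, 2, 8}.
So □(p ∧ (q ∧ p → q)) fails at the other 1 world.

1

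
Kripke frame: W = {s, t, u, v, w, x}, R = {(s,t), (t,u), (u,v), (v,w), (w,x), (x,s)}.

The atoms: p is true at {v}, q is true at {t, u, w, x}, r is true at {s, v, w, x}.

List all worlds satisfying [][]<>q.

s: successors {t}; []<>q there: t:F. ✗
t: successors {u}; []<>q there: u:T. ✓
u: successors {v}; []<>q there: v:T. ✓
v: successors {w}; []<>q there: w:F. ✗
w: successors {x}; []<>q there: x:T. ✓
x: successors {s}; []<>q there: s:T. ✓

{t, u, w, x}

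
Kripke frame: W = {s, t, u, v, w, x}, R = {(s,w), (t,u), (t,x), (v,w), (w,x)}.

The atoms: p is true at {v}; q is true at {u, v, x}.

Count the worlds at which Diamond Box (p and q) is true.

s: successors {w}; Box (p and q) there: w:F. ✗
t: successors {u, x}; Box (p and q) there: u:T, x:T. ✓
u: no successors, so Diamond Box (p and q) fails. ✗
v: successors {w}; Box (p and q) there: w:F. ✗
w: successors {x}; Box (p and q) there: x:T. ✓
x: no successors, so Diamond Box (p and q) fails. ✗
Satisfying worlds: {t, w}.

2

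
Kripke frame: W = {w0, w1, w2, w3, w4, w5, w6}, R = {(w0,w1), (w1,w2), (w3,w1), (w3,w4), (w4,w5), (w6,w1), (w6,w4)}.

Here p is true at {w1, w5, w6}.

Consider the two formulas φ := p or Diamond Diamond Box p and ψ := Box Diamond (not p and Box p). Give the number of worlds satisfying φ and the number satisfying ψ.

For p or Diamond Diamond Box p:
w0: p is F, Diamond Diamond Box p is T. ✓
w1: p is T, Diamond Diamond Box p is F. ✓
w2: p is F, Diamond Diamond Box p is F. ✗
w3: p is F, Diamond Diamond Box p is T. ✓
w4: p is F, Diamond Diamond Box p is F. ✗
w5: p is T, Diamond Diamond Box p is F. ✓
w6: p is T, Diamond Diamond Box p is T. ✓
— 5 worlds.
For Box Diamond (not p and Box p):
w0: successors {w1}; Diamond (not p and Box p) there: w1:T. ✓
w1: successors {w2}; Diamond (not p and Box p) there: w2:F. ✗
w2: no successors, so Box Diamond (not p and Box p) holds vacuously. ✓
w3: successors {w1, w4}; Diamond (not p and Box p) there: w1:T, w4:F. ✗
w4: successors {w5}; Diamond (not p and Box p) there: w5:F. ✗
w5: no successors, so Box Diamond (not p and Box p) holds vacuously. ✓
w6: successors {w1, w4}; Diamond (not p and Box p) there: w1:T, w4:F. ✗
— 3 worlds.

5 and 3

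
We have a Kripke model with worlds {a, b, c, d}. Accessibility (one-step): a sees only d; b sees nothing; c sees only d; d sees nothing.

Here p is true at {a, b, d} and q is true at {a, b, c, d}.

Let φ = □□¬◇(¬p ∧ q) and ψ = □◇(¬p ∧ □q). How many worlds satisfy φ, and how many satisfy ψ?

4 and 2

For □□¬◇(¬p ∧ q):
a: successors {d}; □¬◇(¬p ∧ q) there: d:T. ✓
b: no successors, so □□¬◇(¬p ∧ q) holds vacuously. ✓
c: successors {d}; □¬◇(¬p ∧ q) there: d:T. ✓
d: no successors, so □□¬◇(¬p ∧ q) holds vacuously. ✓
— 4 worlds.
For □◇(¬p ∧ □q):
a: successors {d}; ◇(¬p ∧ □q) there: d:F. ✗
b: no successors, so □◇(¬p ∧ □q) holds vacuously. ✓
c: successors {d}; ◇(¬p ∧ □q) there: d:F. ✗
d: no successors, so □◇(¬p ∧ □q) holds vacuously. ✓
— 2 worlds.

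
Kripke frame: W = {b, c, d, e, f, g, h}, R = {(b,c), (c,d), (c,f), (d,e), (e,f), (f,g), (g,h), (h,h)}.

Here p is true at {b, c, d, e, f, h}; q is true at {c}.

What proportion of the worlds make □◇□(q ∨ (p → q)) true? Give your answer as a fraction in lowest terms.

b: successors {c}; ◇□(q ∨ (p → q)) there: c:T. ✓
c: successors {d, f}; ◇□(q ∨ (p → q)) there: d:F, f:F. ✗
d: successors {e}; ◇□(q ∨ (p → q)) there: e:T. ✓
e: successors {f}; ◇□(q ∨ (p → q)) there: f:F. ✗
f: successors {g}; ◇□(q ∨ (p → q)) there: g:F. ✗
g: successors {h}; ◇□(q ∨ (p → q)) there: h:F. ✗
h: successors {h}; ◇□(q ∨ (p → q)) there: h:F. ✗
That's 2 of 7 worlds, so 2/7.

2/7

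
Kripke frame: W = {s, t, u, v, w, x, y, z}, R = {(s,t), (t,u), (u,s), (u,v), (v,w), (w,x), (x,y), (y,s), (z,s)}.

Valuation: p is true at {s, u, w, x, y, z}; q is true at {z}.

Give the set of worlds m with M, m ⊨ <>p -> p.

{s, u, w, x, y, z}

s: <>p is F, p is T. ✓
t: <>p is T, p is F. ✗
u: <>p is T, p is T. ✓
v: <>p is T, p is F. ✗
w: <>p is T, p is T. ✓
x: <>p is T, p is T. ✓
y: <>p is T, p is T. ✓
z: <>p is T, p is T. ✓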